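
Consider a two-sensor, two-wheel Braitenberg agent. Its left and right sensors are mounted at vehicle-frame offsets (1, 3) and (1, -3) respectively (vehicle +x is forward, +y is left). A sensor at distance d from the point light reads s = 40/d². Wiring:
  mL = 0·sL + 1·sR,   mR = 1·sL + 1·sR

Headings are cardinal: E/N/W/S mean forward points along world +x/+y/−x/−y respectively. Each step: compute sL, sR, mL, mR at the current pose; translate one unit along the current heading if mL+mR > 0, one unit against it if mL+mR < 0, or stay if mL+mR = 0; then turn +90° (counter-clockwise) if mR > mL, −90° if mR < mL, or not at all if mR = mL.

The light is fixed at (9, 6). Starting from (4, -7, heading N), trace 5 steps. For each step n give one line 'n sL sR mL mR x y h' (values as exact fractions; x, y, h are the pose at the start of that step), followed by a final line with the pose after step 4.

0 5/26 10/37 10/37 445/962 4 -7 N
1 40/261 40/117 40/117 560/1131 4 -6 W
2 20/89 4/25 4/25 856/2225 3 -6 S
3 8/25 40/281 40/281 3248/7025 3 -7 E
4 5/26 10/37 10/37 445/962 4 -7 N
final 4 -6 W

n=0: pose=(4,-7,N); sL=5/26, sR=10/37; mL=10/37, mR=445/962; mL+mR=705/962 → advance +1; mR−mL=5/26 → turn +1·90°
n=1: pose=(4,-6,W); sL=40/261, sR=40/117; mL=40/117, mR=560/1131; mL+mR=2840/3393 → advance +1; mR−mL=40/261 → turn +1·90°
n=2: pose=(3,-6,S); sL=20/89, sR=4/25; mL=4/25, mR=856/2225; mL+mR=1212/2225 → advance +1; mR−mL=20/89 → turn +1·90°
n=3: pose=(3,-7,E); sL=8/25, sR=40/281; mL=40/281, mR=3248/7025; mL+mR=4248/7025 → advance +1; mR−mL=8/25 → turn +1·90°
n=4: pose=(4,-7,N); sL=5/26, sR=10/37; mL=10/37, mR=445/962; mL+mR=705/962 → advance +1; mR−mL=5/26 → turn +1·90°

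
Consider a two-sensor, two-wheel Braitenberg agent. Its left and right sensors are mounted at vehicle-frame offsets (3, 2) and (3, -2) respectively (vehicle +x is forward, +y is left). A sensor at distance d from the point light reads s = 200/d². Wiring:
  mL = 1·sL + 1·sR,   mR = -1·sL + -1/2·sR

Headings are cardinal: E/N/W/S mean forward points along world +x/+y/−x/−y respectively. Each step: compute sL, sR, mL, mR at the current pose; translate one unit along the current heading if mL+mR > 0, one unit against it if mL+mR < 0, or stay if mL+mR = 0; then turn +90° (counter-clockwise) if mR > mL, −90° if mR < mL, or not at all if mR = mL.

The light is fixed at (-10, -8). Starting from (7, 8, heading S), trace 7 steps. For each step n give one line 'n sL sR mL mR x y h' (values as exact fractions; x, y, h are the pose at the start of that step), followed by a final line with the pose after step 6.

n=0: pose=(7,8,S); sL=20/53, sR=100/197; mL=9240/10441, mR=-6590/10441; mL+mR=50/197 → advance +1; mR−mL=-15830/10441 → turn -1·90°
n=1: pose=(7,7,W); sL=40/73, sR=40/97; mL=6800/7081, mR=-5340/7081; mL+mR=20/97 → advance +1; mR−mL=-12140/7081 → turn -1·90°
n=2: pose=(6,7,N); sL=5/13, sR=25/81; mL=730/1053, mR=-1135/2106; mL+mR=25/162 → advance +1; mR−mL=-865/702 → turn -1·90°
n=3: pose=(6,8,E); sL=40/137, sR=200/557; mL=49680/76309, mR=-35980/76309; mL+mR=100/557 → advance +1; mR−mL=-85660/76309 → turn -1·90°
n=4: pose=(7,8,S); sL=20/53, sR=100/197; mL=9240/10441, mR=-6590/10441; mL+mR=50/197 → advance +1; mR−mL=-15830/10441 → turn -1·90°
n=5: pose=(7,7,W); sL=40/73, sR=40/97; mL=6800/7081, mR=-5340/7081; mL+mR=20/97 → advance +1; mR−mL=-12140/7081 → turn -1·90°
n=6: pose=(6,7,N); sL=5/13, sR=25/81; mL=730/1053, mR=-1135/2106; mL+mR=25/162 → advance +1; mR−mL=-865/702 → turn -1·90°

0 20/53 100/197 9240/10441 -6590/10441 7 8 S
1 40/73 40/97 6800/7081 -5340/7081 7 7 W
2 5/13 25/81 730/1053 -1135/2106 6 7 N
3 40/137 200/557 49680/76309 -35980/76309 6 8 E
4 20/53 100/197 9240/10441 -6590/10441 7 8 S
5 40/73 40/97 6800/7081 -5340/7081 7 7 W
6 5/13 25/81 730/1053 -1135/2106 6 7 N
final 6 8 E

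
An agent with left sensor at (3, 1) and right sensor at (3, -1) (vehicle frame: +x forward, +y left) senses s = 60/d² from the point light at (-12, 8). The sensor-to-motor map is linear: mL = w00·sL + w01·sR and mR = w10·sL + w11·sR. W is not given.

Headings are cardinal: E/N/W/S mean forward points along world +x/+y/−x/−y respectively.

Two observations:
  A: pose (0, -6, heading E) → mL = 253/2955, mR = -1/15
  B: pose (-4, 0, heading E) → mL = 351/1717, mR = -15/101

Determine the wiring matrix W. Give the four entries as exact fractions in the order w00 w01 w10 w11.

obs A: pose=(0,-6,E) → sL=30/197, sR=2/15, mL=253/2955, mR=-1/15
obs B: pose=(-4,0,E) → sL=6/17, sR=30/101, mL=351/1717, mR=-15/101
sensor matrix S = [[30/197, 2/15], [6/17, 30/101]]; det S = -3088/1691245
solve [mL_A; mL_B] = S·[w00; w01] and [mR_A; mR_B] = S·[w10; w11]:
  w00 = 1, w01 = -1/2, w10 = 0, w11 = -1/2

1 -1/2 0 -1/2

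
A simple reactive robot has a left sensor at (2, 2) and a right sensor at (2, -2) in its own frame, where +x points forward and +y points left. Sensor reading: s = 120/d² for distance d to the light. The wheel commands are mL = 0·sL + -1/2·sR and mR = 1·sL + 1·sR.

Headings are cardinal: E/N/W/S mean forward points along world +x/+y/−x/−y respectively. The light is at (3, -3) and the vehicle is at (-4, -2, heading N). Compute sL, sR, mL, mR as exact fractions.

left sensor world pos  = (-6, 0); dL² = 90
right sensor world pos = (-2, 0); dR² = 34
sL = 120/90 = 4/3
sR = 120/34 = 60/17
mL = 0·sL + -1/2·sR = -30/17
mR = 1·sL + 1·sR = 248/51

4/3 60/17 -30/17 248/51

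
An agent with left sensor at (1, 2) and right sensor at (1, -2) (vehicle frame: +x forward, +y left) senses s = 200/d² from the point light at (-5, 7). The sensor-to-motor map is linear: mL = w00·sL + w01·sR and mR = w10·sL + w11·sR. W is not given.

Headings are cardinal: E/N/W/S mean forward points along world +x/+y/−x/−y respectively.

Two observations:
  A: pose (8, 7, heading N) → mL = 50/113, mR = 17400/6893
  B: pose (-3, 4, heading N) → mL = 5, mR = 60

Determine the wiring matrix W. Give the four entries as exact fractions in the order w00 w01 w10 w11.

obs A: pose=(8,7,N) → sL=100/61, sR=100/113, mL=50/113, mR=17400/6893
obs B: pose=(-3,4,N) → sL=50, sR=10, mL=5, mR=60
sensor matrix S = [[100/61, 100/113], [50, 10]]; det S = -192000/6893
solve [mL_A; mL_B] = S·[w00; w01] and [mR_A; mR_B] = S·[w10; w11]:
  w00 = 0, w01 = 1/2, w10 = 1, w11 = 1

0 1/2 1 1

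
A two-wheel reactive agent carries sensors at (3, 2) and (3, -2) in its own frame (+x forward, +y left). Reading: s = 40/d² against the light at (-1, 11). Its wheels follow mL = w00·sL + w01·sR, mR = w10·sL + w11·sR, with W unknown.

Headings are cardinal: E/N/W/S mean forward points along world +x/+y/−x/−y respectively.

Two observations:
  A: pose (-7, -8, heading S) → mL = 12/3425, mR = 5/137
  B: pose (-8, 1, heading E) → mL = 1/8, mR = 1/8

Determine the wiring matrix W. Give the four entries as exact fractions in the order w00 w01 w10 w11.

1/2 -1/2 0 1/2

obs A: pose=(-7,-8,S) → sL=2/25, sR=10/137, mL=12/3425, mR=5/137
obs B: pose=(-8,1,E) → sL=1/2, sR=1/4, mL=1/8, mR=1/8
sensor matrix S = [[2/25, 10/137], [1/2, 1/4]]; det S = -113/6850
solve [mL_A; mL_B] = S·[w00; w01] and [mR_A; mR_B] = S·[w10; w11]:
  w00 = 1/2, w01 = -1/2, w10 = 0, w11 = 1/2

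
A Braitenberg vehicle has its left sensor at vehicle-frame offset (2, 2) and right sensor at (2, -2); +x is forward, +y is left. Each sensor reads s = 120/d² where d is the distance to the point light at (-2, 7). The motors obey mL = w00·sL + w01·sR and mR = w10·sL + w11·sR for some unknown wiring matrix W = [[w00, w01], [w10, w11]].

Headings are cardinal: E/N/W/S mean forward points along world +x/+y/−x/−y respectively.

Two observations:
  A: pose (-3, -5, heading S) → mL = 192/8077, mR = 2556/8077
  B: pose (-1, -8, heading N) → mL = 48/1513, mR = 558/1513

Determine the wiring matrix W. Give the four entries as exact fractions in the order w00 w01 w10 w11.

obs A: pose=(-3,-5,S) → sL=120/197, sR=24/41, mL=192/8077, mR=2556/8077
obs B: pose=(-1,-8,N) → sL=12/17, sR=60/89, mL=48/1513, mR=558/1513
sensor matrix S = [[120/197, 24/41], [12/17, 60/89]]; det S = -31104/12220501
solve [mL_A; mL_B] = S·[w00; w01] and [mR_A; mR_B] = S·[w10; w11]:
  w00 = 1, w01 = -1, w10 = 1, w11 = -1/2

1 -1 1 -1/2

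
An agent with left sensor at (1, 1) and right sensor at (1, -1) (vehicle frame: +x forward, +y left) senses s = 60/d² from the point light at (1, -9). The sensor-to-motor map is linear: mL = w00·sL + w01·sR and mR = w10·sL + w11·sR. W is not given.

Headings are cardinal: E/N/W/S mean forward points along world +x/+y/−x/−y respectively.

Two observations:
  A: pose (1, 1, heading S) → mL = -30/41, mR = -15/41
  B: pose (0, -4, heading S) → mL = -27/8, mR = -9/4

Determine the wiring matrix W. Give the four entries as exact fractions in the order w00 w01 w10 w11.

-1/2 -1/2 -1 1/2

obs A: pose=(1,1,S) → sL=30/41, sR=30/41, mL=-30/41, mR=-15/41
obs B: pose=(0,-4,S) → sL=15/4, sR=3, mL=-27/8, mR=-9/4
sensor matrix S = [[30/41, 30/41], [15/4, 3]]; det S = -45/82
solve [mL_A; mL_B] = S·[w00; w01] and [mR_A; mR_B] = S·[w10; w11]:
  w00 = -1/2, w01 = -1/2, w10 = -1, w11 = 1/2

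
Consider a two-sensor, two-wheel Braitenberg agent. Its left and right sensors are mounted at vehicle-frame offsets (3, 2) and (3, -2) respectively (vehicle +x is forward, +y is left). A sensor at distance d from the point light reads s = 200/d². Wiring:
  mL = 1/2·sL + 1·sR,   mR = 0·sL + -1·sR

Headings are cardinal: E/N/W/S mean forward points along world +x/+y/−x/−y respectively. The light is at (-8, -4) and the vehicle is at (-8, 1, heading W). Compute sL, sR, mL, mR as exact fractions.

100/9 100/29 2350/261 -100/29

left sensor world pos  = (-11, -1); dL² = 18
right sensor world pos = (-11, 3); dR² = 58
sL = 200/18 = 100/9
sR = 200/58 = 100/29
mL = 1/2·sL + 1·sR = 2350/261
mR = 0·sL + -1·sR = -100/29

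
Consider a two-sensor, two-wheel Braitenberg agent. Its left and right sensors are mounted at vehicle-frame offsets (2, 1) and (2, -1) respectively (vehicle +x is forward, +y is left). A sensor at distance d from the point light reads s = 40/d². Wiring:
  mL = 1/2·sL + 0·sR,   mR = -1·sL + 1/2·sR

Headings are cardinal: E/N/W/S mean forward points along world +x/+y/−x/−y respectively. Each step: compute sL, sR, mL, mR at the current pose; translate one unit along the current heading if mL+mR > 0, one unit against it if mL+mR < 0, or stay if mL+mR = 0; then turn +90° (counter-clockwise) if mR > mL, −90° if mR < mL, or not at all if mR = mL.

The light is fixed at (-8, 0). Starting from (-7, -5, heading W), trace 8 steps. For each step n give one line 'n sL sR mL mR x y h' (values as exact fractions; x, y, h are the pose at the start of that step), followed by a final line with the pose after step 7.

n=0: pose=(-7,-5,W); sL=40/37, sR=40/17; mL=20/37, mR=60/629; mL+mR=400/629 → advance +1; mR−mL=-280/629 → turn -1·90°
n=1: pose=(-8,-5,N); sL=4, sR=4; mL=2, mR=-2; mL+mR=0 → advance +0; mR−mL=-4 → turn -1·90°
n=2: pose=(-8,-5,E); sL=2, sR=1; mL=1, mR=-3/2; mL+mR=-1/2 → advance -1; mR−mL=-5/2 → turn -1·90°
n=3: pose=(-9,-5,S); sL=40/49, sR=40/53; mL=20/49, mR=-1140/2597; mL+mR=-80/2597 → advance -1; mR−mL=-2200/2597 → turn -1·90°
n=4: pose=(-9,-4,W); sL=20/17, sR=20/9; mL=10/17, mR=-10/153; mL+mR=80/153 → advance +1; mR−mL=-100/153 → turn -1·90°
n=5: pose=(-10,-4,N); sL=40/13, sR=8; mL=20/13, mR=12/13; mL+mR=32/13 → advance +1; mR−mL=-8/13 → turn -1·90°
n=6: pose=(-10,-3,E); sL=10, sR=5/2; mL=5, mR=-35/4; mL+mR=-15/4 → advance -1; mR−mL=-55/4 → turn -1·90°
n=7: pose=(-11,-3,S); sL=40/29, sR=40/41; mL=20/29, mR=-1060/1189; mL+mR=-240/1189 → advance -1; mR−mL=-1880/1189 → turn -1·90°

0 40/37 40/17 20/37 60/629 -7 -5 W
1 4 4 2 -2 -8 -5 N
2 2 1 1 -3/2 -8 -5 E
3 40/49 40/53 20/49 -1140/2597 -9 -5 S
4 20/17 20/9 10/17 -10/153 -9 -4 W
5 40/13 8 20/13 12/13 -10 -4 N
6 10 5/2 5 -35/4 -10 -3 E
7 40/29 40/41 20/29 -1060/1189 -11 -3 S
final -11 -2 W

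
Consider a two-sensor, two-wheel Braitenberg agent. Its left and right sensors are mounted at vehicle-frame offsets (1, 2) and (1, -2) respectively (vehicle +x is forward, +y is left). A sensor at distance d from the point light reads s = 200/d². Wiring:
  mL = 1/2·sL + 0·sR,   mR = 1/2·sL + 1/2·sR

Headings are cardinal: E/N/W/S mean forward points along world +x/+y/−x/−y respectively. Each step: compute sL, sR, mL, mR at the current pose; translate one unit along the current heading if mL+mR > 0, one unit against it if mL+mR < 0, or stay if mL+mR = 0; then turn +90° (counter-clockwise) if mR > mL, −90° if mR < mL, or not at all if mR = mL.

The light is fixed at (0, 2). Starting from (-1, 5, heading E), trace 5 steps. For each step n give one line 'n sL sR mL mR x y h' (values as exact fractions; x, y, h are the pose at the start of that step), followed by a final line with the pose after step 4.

n=0: pose=(-1,5,E); sL=8, sR=200; mL=4, mR=104; mL+mR=108 → advance +1; mR−mL=100 → turn +1·90°
n=1: pose=(0,5,N); sL=10, sR=10; mL=5, mR=10; mL+mR=15 → advance +1; mR−mL=5 → turn +1·90°
n=2: pose=(0,6,W); sL=40, sR=200/37; mL=20, mR=840/37; mL+mR=1580/37 → advance +1; mR−mL=100/37 → turn +1·90°
n=3: pose=(-1,6,S); sL=20, sR=100/9; mL=10, mR=140/9; mL+mR=230/9 → advance +1; mR−mL=50/9 → turn +1·90°
n=4: pose=(-1,5,E); sL=8, sR=200; mL=4, mR=104; mL+mR=108 → advance +1; mR−mL=100 → turn +1·90°

0 8 200 4 104 -1 5 E
1 10 10 5 10 0 5 N
2 40 200/37 20 840/37 0 6 W
3 20 100/9 10 140/9 -1 6 S
4 8 200 4 104 -1 5 E
final 0 5 N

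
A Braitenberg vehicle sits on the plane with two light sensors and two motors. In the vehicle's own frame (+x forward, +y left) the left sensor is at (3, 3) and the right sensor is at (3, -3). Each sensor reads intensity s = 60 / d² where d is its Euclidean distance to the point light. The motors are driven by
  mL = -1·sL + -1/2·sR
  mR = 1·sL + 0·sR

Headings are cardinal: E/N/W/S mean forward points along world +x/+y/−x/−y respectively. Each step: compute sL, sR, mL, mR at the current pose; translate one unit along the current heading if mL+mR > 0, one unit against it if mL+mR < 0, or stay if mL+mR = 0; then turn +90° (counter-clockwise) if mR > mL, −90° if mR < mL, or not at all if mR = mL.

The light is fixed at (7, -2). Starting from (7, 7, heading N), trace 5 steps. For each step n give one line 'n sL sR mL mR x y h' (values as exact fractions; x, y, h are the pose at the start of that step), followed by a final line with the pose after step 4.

0 20/51 20/51 -10/17 20/51 7 7 N
1 30/17 6/13 -441/221 30/17 7 6 W
2 60/41 60/29 -2970/1189 60/41 8 6 S
3 3/8 15/13 -99/104 3/8 8 7 E
4 20/51 20/51 -10/17 20/51 7 7 N
final 7 6 W

n=0: pose=(7,7,N); sL=20/51, sR=20/51; mL=-10/17, mR=20/51; mL+mR=-10/51 → advance -1; mR−mL=50/51 → turn +1·90°
n=1: pose=(7,6,W); sL=30/17, sR=6/13; mL=-441/221, mR=30/17; mL+mR=-3/13 → advance -1; mR−mL=831/221 → turn +1·90°
n=2: pose=(8,6,S); sL=60/41, sR=60/29; mL=-2970/1189, mR=60/41; mL+mR=-30/29 → advance -1; mR−mL=4710/1189 → turn +1·90°
n=3: pose=(8,7,E); sL=3/8, sR=15/13; mL=-99/104, mR=3/8; mL+mR=-15/26 → advance -1; mR−mL=69/52 → turn +1·90°
n=4: pose=(7,7,N); sL=20/51, sR=20/51; mL=-10/17, mR=20/51; mL+mR=-10/51 → advance -1; mR−mL=50/51 → turn +1·90°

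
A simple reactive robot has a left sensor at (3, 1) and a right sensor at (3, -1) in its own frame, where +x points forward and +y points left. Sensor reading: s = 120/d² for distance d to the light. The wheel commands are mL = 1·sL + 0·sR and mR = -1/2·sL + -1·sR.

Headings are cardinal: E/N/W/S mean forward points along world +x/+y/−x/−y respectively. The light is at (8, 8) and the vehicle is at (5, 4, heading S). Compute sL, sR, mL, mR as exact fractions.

120/53 24/13 120/53 -2052/689

left sensor world pos  = (6, 1); dL² = 53
right sensor world pos = (4, 1); dR² = 65
sL = 120/53 = 120/53
sR = 120/65 = 24/13
mL = 1·sL + 0·sR = 120/53
mR = -1/2·sL + -1·sR = -2052/689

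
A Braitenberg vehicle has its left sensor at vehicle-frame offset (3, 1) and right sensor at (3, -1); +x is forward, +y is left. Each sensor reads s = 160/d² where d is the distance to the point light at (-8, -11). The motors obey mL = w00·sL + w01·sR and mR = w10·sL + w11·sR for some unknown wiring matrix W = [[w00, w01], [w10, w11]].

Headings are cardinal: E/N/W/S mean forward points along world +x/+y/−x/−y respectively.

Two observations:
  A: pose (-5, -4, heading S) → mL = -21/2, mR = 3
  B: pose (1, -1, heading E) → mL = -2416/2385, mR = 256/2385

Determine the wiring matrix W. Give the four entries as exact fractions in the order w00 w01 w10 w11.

obs A: pose=(-5,-4,S) → sL=5, sR=8, mL=-21/2, mR=3
obs B: pose=(1,-1,E) → sL=32/53, sR=32/45, mL=-2416/2385, mR=256/2385
sensor matrix S = [[5, 8], [32/53, 32/45]]; det S = -608/477
solve [mL_A; mL_B] = S·[w00; w01] and [mR_A; mR_B] = S·[w10; w11]:
  w00 = -1/2, w01 = -1, w10 = -1, w11 = 1

-1/2 -1 -1 1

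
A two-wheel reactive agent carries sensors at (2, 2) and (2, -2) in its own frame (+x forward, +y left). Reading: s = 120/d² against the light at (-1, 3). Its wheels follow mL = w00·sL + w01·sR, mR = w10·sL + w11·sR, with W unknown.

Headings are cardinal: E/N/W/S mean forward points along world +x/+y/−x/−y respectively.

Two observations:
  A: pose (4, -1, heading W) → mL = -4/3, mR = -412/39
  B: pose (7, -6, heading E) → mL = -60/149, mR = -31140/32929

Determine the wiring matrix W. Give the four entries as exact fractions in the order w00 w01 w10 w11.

-1/2 0 -1/2 -1

obs A: pose=(4,-1,W) → sL=8/3, sR=120/13, mL=-4/3, mR=-412/39
obs B: pose=(7,-6,E) → sL=120/149, sR=120/221, mL=-60/149, mR=-31140/32929
sensor matrix S = [[8/3, 120/13], [120/149, 120/221]]; det S = -197120/32929
solve [mL_A; mL_B] = S·[w00; w01] and [mR_A; mR_B] = S·[w10; w11]:
  w00 = -1/2, w01 = 0, w10 = -1/2, w11 = -1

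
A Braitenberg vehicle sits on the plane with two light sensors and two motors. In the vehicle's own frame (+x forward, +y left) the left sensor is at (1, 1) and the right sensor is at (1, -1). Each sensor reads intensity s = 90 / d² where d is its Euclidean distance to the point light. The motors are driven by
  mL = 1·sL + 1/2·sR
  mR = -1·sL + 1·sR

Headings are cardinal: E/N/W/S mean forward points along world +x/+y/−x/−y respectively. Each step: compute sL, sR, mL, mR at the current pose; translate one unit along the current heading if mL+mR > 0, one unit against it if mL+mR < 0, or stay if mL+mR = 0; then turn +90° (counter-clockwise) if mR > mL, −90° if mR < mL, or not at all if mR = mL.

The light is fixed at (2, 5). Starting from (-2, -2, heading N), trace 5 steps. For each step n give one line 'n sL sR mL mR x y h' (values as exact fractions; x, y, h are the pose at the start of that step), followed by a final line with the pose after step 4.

0 90/61 2 151/61 32/61 -2 -2 N
1 45/17 45/29 3375/986 -540/493 -2 -1 E
2 90/53 18/13 1647/689 -216/689 -1 -1 S
3 9/8 45/26 207/104 63/104 -1 -2 W
4 90/61 2 151/61 32/61 -2 -2 N
final -2 -1 E

n=0: pose=(-2,-2,N); sL=90/61, sR=2; mL=151/61, mR=32/61; mL+mR=3 → advance +1; mR−mL=-119/61 → turn -1·90°
n=1: pose=(-2,-1,E); sL=45/17, sR=45/29; mL=3375/986, mR=-540/493; mL+mR=135/58 → advance +1; mR−mL=-4455/986 → turn -1·90°
n=2: pose=(-1,-1,S); sL=90/53, sR=18/13; mL=1647/689, mR=-216/689; mL+mR=27/13 → advance +1; mR−mL=-1863/689 → turn -1·90°
n=3: pose=(-1,-2,W); sL=9/8, sR=45/26; mL=207/104, mR=63/104; mL+mR=135/52 → advance +1; mR−mL=-18/13 → turn -1·90°
n=4: pose=(-2,-2,N); sL=90/61, sR=2; mL=151/61, mR=32/61; mL+mR=3 → advance +1; mR−mL=-119/61 → turn -1·90°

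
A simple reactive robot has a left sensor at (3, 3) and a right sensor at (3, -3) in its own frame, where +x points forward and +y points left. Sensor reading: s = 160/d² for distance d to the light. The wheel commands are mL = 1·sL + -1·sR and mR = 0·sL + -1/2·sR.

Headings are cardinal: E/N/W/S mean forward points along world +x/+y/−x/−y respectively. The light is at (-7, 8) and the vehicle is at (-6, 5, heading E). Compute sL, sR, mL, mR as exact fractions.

10 40/13 90/13 -20/13

left sensor world pos  = (-3, 8); dL² = 16
right sensor world pos = (-3, 2); dR² = 52
sL = 160/16 = 10
sR = 160/52 = 40/13
mL = 1·sL + -1·sR = 90/13
mR = 0·sL + -1/2·sR = -20/13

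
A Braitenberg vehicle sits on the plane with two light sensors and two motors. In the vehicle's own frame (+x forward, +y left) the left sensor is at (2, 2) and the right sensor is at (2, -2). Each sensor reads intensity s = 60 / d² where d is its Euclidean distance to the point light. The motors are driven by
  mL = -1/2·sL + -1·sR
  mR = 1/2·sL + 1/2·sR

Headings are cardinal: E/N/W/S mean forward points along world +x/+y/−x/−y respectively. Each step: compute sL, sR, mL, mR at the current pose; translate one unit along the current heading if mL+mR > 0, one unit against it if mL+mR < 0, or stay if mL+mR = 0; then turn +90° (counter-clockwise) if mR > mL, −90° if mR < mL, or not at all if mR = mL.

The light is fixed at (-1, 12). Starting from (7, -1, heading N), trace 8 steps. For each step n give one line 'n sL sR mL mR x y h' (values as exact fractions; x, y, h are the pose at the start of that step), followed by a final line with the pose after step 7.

n=0: pose=(7,-1,N); sL=60/157, sR=60/221; mL=-16050/34697, mR=11340/34697; mL+mR=-30/221 → advance -1; mR−mL=27390/34697 → turn +1·90°
n=1: pose=(7,-2,W); sL=15/73, sR=1/3; mL=-191/438, mR=59/219; mL+mR=-1/6 → advance -1; mR−mL=103/146 → turn +1·90°
n=2: pose=(8,-2,S); sL=60/377, sR=12/61; mL=-6354/22997, mR=4092/22997; mL+mR=-6/61 → advance -1; mR−mL=10446/22997 → turn +1·90°
n=3: pose=(8,-1,E); sL=30/121, sR=30/173; mL=-6225/20933, mR=4410/20933; mL+mR=-15/173 → advance -1; mR−mL=10635/20933 → turn +1·90°
n=4: pose=(7,-1,N); sL=60/157, sR=60/221; mL=-16050/34697, mR=11340/34697; mL+mR=-30/221 → advance -1; mR−mL=27390/34697 → turn +1·90°
n=5: pose=(7,-2,W); sL=15/73, sR=1/3; mL=-191/438, mR=59/219; mL+mR=-1/6 → advance -1; mR−mL=103/146 → turn +1·90°
n=6: pose=(8,-2,S); sL=60/377, sR=12/61; mL=-6354/22997, mR=4092/22997; mL+mR=-6/61 → advance -1; mR−mL=10446/22997 → turn +1·90°
n=7: pose=(8,-1,E); sL=30/121, sR=30/173; mL=-6225/20933, mR=4410/20933; mL+mR=-15/173 → advance -1; mR−mL=10635/20933 → turn +1·90°

0 60/157 60/221 -16050/34697 11340/34697 7 -1 N
1 15/73 1/3 -191/438 59/219 7 -2 W
2 60/377 12/61 -6354/22997 4092/22997 8 -2 S
3 30/121 30/173 -6225/20933 4410/20933 8 -1 E
4 60/157 60/221 -16050/34697 11340/34697 7 -1 N
5 15/73 1/3 -191/438 59/219 7 -2 W
6 60/377 12/61 -6354/22997 4092/22997 8 -2 S
7 30/121 30/173 -6225/20933 4410/20933 8 -1 E
final 7 -1 N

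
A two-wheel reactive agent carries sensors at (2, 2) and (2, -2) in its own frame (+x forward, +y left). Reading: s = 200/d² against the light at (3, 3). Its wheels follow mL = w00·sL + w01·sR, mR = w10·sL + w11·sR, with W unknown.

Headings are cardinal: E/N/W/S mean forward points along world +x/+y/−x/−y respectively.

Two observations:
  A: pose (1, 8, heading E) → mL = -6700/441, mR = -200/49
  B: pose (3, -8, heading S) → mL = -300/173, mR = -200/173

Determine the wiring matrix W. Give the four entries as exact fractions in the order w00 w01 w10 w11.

obs A: pose=(1,8,E) → sL=200/49, sR=200/9, mL=-6700/441, mR=-200/49
obs B: pose=(3,-8,S) → sL=200/173, sR=200/173, mL=-300/173, mR=-200/173
sensor matrix S = [[200/49, 200/9], [200/173, 200/173]]; det S = -1600000/76293
solve [mL_A; mL_B] = S·[w00; w01] and [mR_A; mR_B] = S·[w10; w11]:
  w00 = -1, w01 = -1/2, w10 = -1, w11 = 0

-1 -1/2 -1 0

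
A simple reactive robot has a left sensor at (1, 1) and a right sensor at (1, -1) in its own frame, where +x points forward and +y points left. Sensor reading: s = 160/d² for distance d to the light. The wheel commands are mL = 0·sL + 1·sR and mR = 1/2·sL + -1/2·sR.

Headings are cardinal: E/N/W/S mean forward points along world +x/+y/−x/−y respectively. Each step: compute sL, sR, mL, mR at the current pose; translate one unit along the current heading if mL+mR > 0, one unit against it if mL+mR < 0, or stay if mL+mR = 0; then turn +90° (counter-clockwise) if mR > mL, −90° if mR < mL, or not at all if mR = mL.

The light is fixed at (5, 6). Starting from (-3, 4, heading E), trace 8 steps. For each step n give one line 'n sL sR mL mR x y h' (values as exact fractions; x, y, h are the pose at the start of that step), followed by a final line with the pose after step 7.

0 16/5 80/29 80/29 32/145 -3 4 E
1 32/9 160/73 160/73 448/657 -2 4 S
2 2 40/17 40/17 -3/17 -2 3 W
3 32/17 160/53 160/53 -512/901 -3 3 N
4 16/5 80/29 80/29 32/145 -3 4 E
5 32/9 160/73 160/73 448/657 -2 4 S
6 2 40/17 40/17 -3/17 -2 3 W
7 32/17 160/53 160/53 -512/901 -3 3 N
final -3 4 E

n=0: pose=(-3,4,E); sL=16/5, sR=80/29; mL=80/29, mR=32/145; mL+mR=432/145 → advance +1; mR−mL=-368/145 → turn -1·90°
n=1: pose=(-2,4,S); sL=32/9, sR=160/73; mL=160/73, mR=448/657; mL+mR=1888/657 → advance +1; mR−mL=-992/657 → turn -1·90°
n=2: pose=(-2,3,W); sL=2, sR=40/17; mL=40/17, mR=-3/17; mL+mR=37/17 → advance +1; mR−mL=-43/17 → turn -1·90°
n=3: pose=(-3,3,N); sL=32/17, sR=160/53; mL=160/53, mR=-512/901; mL+mR=2208/901 → advance +1; mR−mL=-3232/901 → turn -1·90°
n=4: pose=(-3,4,E); sL=16/5, sR=80/29; mL=80/29, mR=32/145; mL+mR=432/145 → advance +1; mR−mL=-368/145 → turn -1·90°
n=5: pose=(-2,4,S); sL=32/9, sR=160/73; mL=160/73, mR=448/657; mL+mR=1888/657 → advance +1; mR−mL=-992/657 → turn -1·90°
n=6: pose=(-2,3,W); sL=2, sR=40/17; mL=40/17, mR=-3/17; mL+mR=37/17 → advance +1; mR−mL=-43/17 → turn -1·90°
n=7: pose=(-3,3,N); sL=32/17, sR=160/53; mL=160/53, mR=-512/901; mL+mR=2208/901 → advance +1; mR−mL=-3232/901 → turn -1·90°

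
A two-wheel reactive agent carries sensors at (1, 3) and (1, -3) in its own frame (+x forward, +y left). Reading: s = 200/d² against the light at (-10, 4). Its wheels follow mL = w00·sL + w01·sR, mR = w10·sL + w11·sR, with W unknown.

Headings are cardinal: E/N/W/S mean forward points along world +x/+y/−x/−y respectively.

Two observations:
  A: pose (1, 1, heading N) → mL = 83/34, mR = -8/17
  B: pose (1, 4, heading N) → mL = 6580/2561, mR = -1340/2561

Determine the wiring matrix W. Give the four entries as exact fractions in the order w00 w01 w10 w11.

obs A: pose=(1,1,N) → sL=50/17, sR=1, mL=83/34, mR=-8/17
obs B: pose=(1,4,N) → sL=40/13, sR=200/197, mL=6580/2561, mR=-1340/2561
sensor matrix S = [[50/17, 1], [40/13, 200/197]]; det S = -3960/43537
solve [mL_A; mL_B] = S·[w00; w01] and [mR_A; mR_B] = S·[w10; w11]:
  w00 = 1, w01 = -1/2, w10 = -1/2, w11 = 1

1 -1/2 -1/2 1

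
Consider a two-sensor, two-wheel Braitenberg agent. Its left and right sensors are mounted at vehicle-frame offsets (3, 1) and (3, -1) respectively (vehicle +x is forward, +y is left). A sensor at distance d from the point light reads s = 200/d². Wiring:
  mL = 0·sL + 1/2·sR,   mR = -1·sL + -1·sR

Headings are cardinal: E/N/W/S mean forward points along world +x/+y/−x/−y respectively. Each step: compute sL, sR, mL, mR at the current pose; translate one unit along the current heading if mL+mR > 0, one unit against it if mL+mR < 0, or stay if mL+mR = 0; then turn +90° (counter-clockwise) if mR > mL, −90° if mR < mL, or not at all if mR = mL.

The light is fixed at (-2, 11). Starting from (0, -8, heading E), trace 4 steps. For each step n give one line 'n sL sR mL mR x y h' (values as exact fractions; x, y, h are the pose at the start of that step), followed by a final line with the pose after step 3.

n=0: pose=(0,-8,E); sL=200/349, sR=8/17; mL=4/17, mR=-6192/5933; mL+mR=-4796/5933 → advance -1; mR−mL=-7588/5933 → turn -1·90°
n=1: pose=(-1,-8,S); sL=25/61, sR=50/121; mL=25/121, mR=-6075/7381; mL+mR=-4550/7381 → advance -1; mR−mL=-7600/7381 → turn -1·90°
n=2: pose=(-1,-7,W); sL=40/73, sR=200/293; mL=100/293, mR=-26320/21389; mL+mR=-19020/21389 → advance -1; mR−mL=-33620/21389 → turn -1·90°
n=3: pose=(0,-7,N); sL=100/113, sR=100/117; mL=50/117, mR=-23000/13221; mL+mR=-17350/13221 → advance -1; mR−mL=-9550/4407 → turn -1·90°

0 200/349 8/17 4/17 -6192/5933 0 -8 E
1 25/61 50/121 25/121 -6075/7381 -1 -8 S
2 40/73 200/293 100/293 -26320/21389 -1 -7 W
3 100/113 100/117 50/117 -23000/13221 0 -7 N
final 0 -8 E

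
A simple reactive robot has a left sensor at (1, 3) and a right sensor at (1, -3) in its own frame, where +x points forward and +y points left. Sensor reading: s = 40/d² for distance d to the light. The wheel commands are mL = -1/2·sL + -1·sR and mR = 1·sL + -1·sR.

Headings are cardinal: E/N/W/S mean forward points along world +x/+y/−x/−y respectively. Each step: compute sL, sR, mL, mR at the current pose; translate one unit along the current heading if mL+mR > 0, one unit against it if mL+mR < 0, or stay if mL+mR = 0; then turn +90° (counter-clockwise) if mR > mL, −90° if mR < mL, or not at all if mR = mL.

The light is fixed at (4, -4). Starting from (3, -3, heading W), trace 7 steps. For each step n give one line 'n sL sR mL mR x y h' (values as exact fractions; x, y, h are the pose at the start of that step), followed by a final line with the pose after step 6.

0 5 2 -9/2 3 3 -3 W
1 40/9 40/9 -20/3 0 4 -3 S
2 20/13 20 -270/13 -240/13 4 -2 E
3 8/5 40/13 -252/65 -96/65 3 -2 N
4 5 2 -9/2 3 3 -3 W
5 40/9 40/9 -20/3 0 4 -3 S
6 20/13 20 -270/13 -240/13 4 -2 E
final 3 -2 N

n=0: pose=(3,-3,W); sL=5, sR=2; mL=-9/2, mR=3; mL+mR=-3/2 → advance -1; mR−mL=15/2 → turn +1·90°
n=1: pose=(4,-3,S); sL=40/9, sR=40/9; mL=-20/3, mR=0; mL+mR=-20/3 → advance -1; mR−mL=20/3 → turn +1·90°
n=2: pose=(4,-2,E); sL=20/13, sR=20; mL=-270/13, mR=-240/13; mL+mR=-510/13 → advance -1; mR−mL=30/13 → turn +1·90°
n=3: pose=(3,-2,N); sL=8/5, sR=40/13; mL=-252/65, mR=-96/65; mL+mR=-348/65 → advance -1; mR−mL=12/5 → turn +1·90°
n=4: pose=(3,-3,W); sL=5, sR=2; mL=-9/2, mR=3; mL+mR=-3/2 → advance -1; mR−mL=15/2 → turn +1·90°
n=5: pose=(4,-3,S); sL=40/9, sR=40/9; mL=-20/3, mR=0; mL+mR=-20/3 → advance -1; mR−mL=20/3 → turn +1·90°
n=6: pose=(4,-2,E); sL=20/13, sR=20; mL=-270/13, mR=-240/13; mL+mR=-510/13 → advance -1; mR−mL=30/13 → turn +1·90°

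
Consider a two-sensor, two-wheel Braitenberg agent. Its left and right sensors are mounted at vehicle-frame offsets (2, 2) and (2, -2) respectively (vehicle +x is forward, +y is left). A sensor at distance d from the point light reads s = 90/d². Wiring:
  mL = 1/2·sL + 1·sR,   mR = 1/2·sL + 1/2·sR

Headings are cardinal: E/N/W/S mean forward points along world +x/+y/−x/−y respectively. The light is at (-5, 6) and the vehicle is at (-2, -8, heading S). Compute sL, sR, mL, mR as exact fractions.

left sensor world pos  = (0, -10); dL² = 281
right sensor world pos = (-4, -10); dR² = 257
sL = 90/281 = 90/281
sR = 90/257 = 90/257
mL = 1/2·sL + 1·sR = 36855/72217
mR = 1/2·sL + 1/2·sR = 24210/72217

90/281 90/257 36855/72217 24210/72217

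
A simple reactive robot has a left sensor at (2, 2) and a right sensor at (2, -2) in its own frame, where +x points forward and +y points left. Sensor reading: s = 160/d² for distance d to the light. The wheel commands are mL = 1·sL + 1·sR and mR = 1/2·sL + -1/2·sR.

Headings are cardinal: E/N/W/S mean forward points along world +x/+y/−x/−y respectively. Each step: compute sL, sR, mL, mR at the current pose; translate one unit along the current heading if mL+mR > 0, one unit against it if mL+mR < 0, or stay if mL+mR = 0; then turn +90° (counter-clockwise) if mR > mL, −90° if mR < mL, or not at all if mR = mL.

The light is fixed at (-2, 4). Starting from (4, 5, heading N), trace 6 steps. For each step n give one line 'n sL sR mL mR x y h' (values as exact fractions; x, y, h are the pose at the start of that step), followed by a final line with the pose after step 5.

n=0: pose=(4,5,N); sL=32/5, sR=160/73; mL=3136/365, mR=768/365; mL+mR=3904/365 → advance +1; mR−mL=-2368/365 → turn -1·90°
n=1: pose=(4,6,E); sL=2, sR=5/2; mL=9/2, mR=-1/4; mL+mR=17/4 → advance +1; mR−mL=-19/4 → turn -1·90°
n=2: pose=(5,6,S); sL=160/81, sR=32/5; mL=3392/405, mR=-896/405; mL+mR=832/135 → advance +1; mR−mL=-4288/405 → turn -1·90°
n=3: pose=(5,5,W); sL=80/13, sR=80/17; mL=2400/221, mR=160/221; mL+mR=2560/221 → advance +1; mR−mL=-2240/221 → turn -1·90°
n=4: pose=(4,5,N); sL=32/5, sR=160/73; mL=3136/365, mR=768/365; mL+mR=3904/365 → advance +1; mR−mL=-2368/365 → turn -1·90°
n=5: pose=(4,6,E); sL=2, sR=5/2; mL=9/2, mR=-1/4; mL+mR=17/4 → advance +1; mR−mL=-19/4 → turn -1·90°

0 32/5 160/73 3136/365 768/365 4 5 N
1 2 5/2 9/2 -1/4 4 6 E
2 160/81 32/5 3392/405 -896/405 5 6 S
3 80/13 80/17 2400/221 160/221 5 5 W
4 32/5 160/73 3136/365 768/365 4 5 N
5 2 5/2 9/2 -1/4 4 6 E
final 5 6 S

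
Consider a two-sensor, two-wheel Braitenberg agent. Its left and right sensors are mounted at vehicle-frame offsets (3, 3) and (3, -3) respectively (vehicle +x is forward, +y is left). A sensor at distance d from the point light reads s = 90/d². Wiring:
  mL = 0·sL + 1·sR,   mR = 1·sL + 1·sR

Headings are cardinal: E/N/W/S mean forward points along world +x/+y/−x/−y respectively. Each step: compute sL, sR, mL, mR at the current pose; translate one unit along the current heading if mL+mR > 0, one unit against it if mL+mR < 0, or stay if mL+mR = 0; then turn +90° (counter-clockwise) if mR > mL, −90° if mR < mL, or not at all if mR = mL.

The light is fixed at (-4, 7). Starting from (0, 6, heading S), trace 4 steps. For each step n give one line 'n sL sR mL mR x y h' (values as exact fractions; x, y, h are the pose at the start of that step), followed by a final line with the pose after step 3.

n=0: pose=(0,6,S); sL=18/13, sR=90/17; mL=90/17, mR=1476/221; mL+mR=2646/221 → advance +1; mR−mL=18/13 → turn +1·90°
n=1: pose=(0,5,E); sL=9/5, sR=45/37; mL=45/37, mR=558/185; mL+mR=783/185 → advance +1; mR−mL=9/5 → turn +1·90°
n=2: pose=(1,5,N); sL=18, sR=18/13; mL=18/13, mR=252/13; mL+mR=270/13 → advance +1; mR−mL=18 → turn +1·90°
n=3: pose=(1,6,W); sL=9/2, sR=45/4; mL=45/4, mR=63/4; mL+mR=27 → advance +1; mR−mL=9/2 → turn +1·90°

0 18/13 90/17 90/17 1476/221 0 6 S
1 9/5 45/37 45/37 558/185 0 5 E
2 18 18/13 18/13 252/13 1 5 N
3 9/2 45/4 45/4 63/4 1 6 W
final 0 6 S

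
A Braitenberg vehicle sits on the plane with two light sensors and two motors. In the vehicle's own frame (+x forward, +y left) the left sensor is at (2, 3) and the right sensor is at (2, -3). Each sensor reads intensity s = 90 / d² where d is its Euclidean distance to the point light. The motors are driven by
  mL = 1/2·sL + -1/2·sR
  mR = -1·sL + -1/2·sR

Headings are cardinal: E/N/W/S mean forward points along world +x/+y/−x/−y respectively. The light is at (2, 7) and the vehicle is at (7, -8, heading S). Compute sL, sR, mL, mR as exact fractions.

90/353 90/293 -2700/103429 -42255/103429

left sensor world pos  = (10, -10); dL² = 353
right sensor world pos = (4, -10); dR² = 293
sL = 90/353 = 90/353
sR = 90/293 = 90/293
mL = 1/2·sL + -1/2·sR = -2700/103429
mR = -1·sL + -1/2·sR = -42255/103429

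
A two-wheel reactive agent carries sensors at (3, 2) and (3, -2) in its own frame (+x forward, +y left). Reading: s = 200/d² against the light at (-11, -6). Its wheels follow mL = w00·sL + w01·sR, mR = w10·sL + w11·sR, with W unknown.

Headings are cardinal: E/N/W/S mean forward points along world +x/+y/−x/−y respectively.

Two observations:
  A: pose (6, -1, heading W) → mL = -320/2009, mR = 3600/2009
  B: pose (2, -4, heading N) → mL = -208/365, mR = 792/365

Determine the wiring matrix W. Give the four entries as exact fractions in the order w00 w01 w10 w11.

obs A: pose=(6,-1,W) → sL=40/41, sR=40/49, mL=-320/2009, mR=3600/2009
obs B: pose=(2,-4,N) → sL=100/73, sR=4/5, mL=-208/365, mR=792/365
sensor matrix S = [[40/41, 40/49], [100/73, 4/5]]; det S = -49536/146657
solve [mL_A; mL_B] = S·[w00; w01] and [mR_A; mR_B] = S·[w10; w11]:
  w00 = -1, w01 = 1, w10 = 1, w11 = 1

-1 1 1 1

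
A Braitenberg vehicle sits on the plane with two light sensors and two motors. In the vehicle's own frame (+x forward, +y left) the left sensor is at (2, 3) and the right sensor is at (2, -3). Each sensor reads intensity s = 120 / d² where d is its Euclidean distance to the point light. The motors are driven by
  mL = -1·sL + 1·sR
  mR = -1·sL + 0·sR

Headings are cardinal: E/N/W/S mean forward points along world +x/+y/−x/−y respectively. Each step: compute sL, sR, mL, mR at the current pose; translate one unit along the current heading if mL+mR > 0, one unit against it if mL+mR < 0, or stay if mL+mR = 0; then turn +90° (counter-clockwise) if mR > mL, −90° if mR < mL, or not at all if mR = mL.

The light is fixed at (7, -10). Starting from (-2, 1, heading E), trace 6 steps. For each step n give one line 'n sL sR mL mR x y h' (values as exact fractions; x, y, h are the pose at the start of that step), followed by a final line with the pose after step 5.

0 24/49 120/113 3168/5537 -24/49 -2 1 E
1 60/53 60/101 -2880/5353 -60/53 -1 1 S
2 120/181 24/65 -3456/11765 -120/181 -1 2 W
3 15/37 30/53 315/1961 -15/37 0 2 N
4 120/221 120/89 15840/19669 -120/221 0 1 E
5 4/3 20/27 -16/27 -4/3 1 1 S
final 1 2 W

n=0: pose=(-2,1,E); sL=24/49, sR=120/113; mL=3168/5537, mR=-24/49; mL+mR=456/5537 → advance +1; mR−mL=-120/113 → turn -1·90°
n=1: pose=(-1,1,S); sL=60/53, sR=60/101; mL=-2880/5353, mR=-60/53; mL+mR=-8940/5353 → advance -1; mR−mL=-60/101 → turn -1·90°
n=2: pose=(-1,2,W); sL=120/181, sR=24/65; mL=-3456/11765, mR=-120/181; mL+mR=-11256/11765 → advance -1; mR−mL=-24/65 → turn -1·90°
n=3: pose=(0,2,N); sL=15/37, sR=30/53; mL=315/1961, mR=-15/37; mL+mR=-480/1961 → advance -1; mR−mL=-30/53 → turn -1·90°
n=4: pose=(0,1,E); sL=120/221, sR=120/89; mL=15840/19669, mR=-120/221; mL+mR=5160/19669 → advance +1; mR−mL=-120/89 → turn -1·90°
n=5: pose=(1,1,S); sL=4/3, sR=20/27; mL=-16/27, mR=-4/3; mL+mR=-52/27 → advance -1; mR−mL=-20/27 → turn -1·90°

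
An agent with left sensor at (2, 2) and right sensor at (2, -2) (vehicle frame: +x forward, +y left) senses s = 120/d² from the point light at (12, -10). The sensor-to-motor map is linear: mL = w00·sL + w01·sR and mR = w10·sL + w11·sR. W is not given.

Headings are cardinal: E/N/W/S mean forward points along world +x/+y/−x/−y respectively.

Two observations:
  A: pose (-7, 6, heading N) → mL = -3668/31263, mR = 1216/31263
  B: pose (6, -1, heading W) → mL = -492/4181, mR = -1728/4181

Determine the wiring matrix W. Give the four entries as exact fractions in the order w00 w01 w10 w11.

obs A: pose=(-7,6,N) → sL=8/51, sR=120/613, mL=-3668/31263, mR=1216/31263
obs B: pose=(6,-1,W) → sL=120/113, sR=24/37, mL=-492/4181, mR=-1728/4181
sensor matrix S = [[8/51, 120/613], [120/113, 24/37]]; det S = -4624384/43570201
solve [mL_A; mL_B] = S·[w00; w01] and [mR_A; mR_B] = S·[w10; w11]:
  w00 = 1/2, w01 = -1, w10 = -1, w11 = 1

1/2 -1 -1 1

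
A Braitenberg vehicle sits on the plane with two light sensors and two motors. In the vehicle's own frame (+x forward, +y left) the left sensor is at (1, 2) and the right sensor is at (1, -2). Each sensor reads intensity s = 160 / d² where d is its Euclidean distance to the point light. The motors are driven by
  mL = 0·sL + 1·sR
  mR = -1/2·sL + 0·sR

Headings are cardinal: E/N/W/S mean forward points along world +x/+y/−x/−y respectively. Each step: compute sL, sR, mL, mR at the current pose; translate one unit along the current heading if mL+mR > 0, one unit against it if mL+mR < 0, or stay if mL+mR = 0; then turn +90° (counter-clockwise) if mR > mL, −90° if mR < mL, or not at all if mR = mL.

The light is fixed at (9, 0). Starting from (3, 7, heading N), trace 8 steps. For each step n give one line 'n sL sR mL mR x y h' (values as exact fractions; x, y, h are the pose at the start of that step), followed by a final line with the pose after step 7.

0 5/4 2 2 -5/8 3 7 N
1 32/25 160/61 160/61 -16/25 3 8 E
2 80/29 80/49 80/49 -40/29 4 8 S
3 160/61 160/117 160/117 -80/61 4 7 W
4 5/4 2 2 -5/8 3 7 N
5 32/25 160/61 160/61 -16/25 3 8 E
6 80/29 80/49 80/49 -40/29 4 8 S
7 160/61 160/117 160/117 -80/61 4 7 W
final 3 7 N

n=0: pose=(3,7,N); sL=5/4, sR=2; mL=2, mR=-5/8; mL+mR=11/8 → advance +1; mR−mL=-21/8 → turn -1·90°
n=1: pose=(3,8,E); sL=32/25, sR=160/61; mL=160/61, mR=-16/25; mL+mR=3024/1525 → advance +1; mR−mL=-4976/1525 → turn -1·90°
n=2: pose=(4,8,S); sL=80/29, sR=80/49; mL=80/49, mR=-40/29; mL+mR=360/1421 → advance +1; mR−mL=-4280/1421 → turn -1·90°
n=3: pose=(4,7,W); sL=160/61, sR=160/117; mL=160/117, mR=-80/61; mL+mR=400/7137 → advance +1; mR−mL=-19120/7137 → turn -1·90°
n=4: pose=(3,7,N); sL=5/4, sR=2; mL=2, mR=-5/8; mL+mR=11/8 → advance +1; mR−mL=-21/8 → turn -1·90°
n=5: pose=(3,8,E); sL=32/25, sR=160/61; mL=160/61, mR=-16/25; mL+mR=3024/1525 → advance +1; mR−mL=-4976/1525 → turn -1·90°
n=6: pose=(4,8,S); sL=80/29, sR=80/49; mL=80/49, mR=-40/29; mL+mR=360/1421 → advance +1; mR−mL=-4280/1421 → turn -1·90°
n=7: pose=(4,7,W); sL=160/61, sR=160/117; mL=160/117, mR=-80/61; mL+mR=400/7137 → advance +1; mR−mL=-19120/7137 → turn -1·90°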